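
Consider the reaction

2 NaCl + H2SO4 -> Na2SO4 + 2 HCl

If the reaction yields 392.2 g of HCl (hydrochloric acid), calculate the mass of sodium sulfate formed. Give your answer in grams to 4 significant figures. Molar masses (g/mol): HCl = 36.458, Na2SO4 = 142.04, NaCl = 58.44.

n(HCl) = 392.20 g / 36.458 g/mol = 10.758 mol.
From the equation the HCl:Na2SO4 mole ratio is 2:1, so n(Na2SO4) = 10.758 × 1/2 = 5.3788 mol.
Mass of Na2SO4 = 5.3788 mol × 142.04 g/mol = 764.00 g.

764.0 g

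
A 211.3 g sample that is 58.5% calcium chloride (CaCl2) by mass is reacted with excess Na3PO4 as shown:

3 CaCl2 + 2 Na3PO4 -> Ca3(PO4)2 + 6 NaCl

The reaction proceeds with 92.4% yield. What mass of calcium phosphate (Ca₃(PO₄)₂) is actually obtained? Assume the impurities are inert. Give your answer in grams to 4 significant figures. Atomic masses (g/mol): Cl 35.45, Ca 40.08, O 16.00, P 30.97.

106.4 g

Pure CaCl2 available = 211.3 g × 0.585 = 123.61 g.
M(CaCl2) = 40.08 + 2(35.45) = 110.98 g/mol.
M(Ca3(PO4)2) = 3(40.08) + 2(30.97) + 8(16.00) = 310.18 g/mol.
n(CaCl2) = 123.61 g / 110.98 g/mol = 1.1138 mol.
From the equation the CaCl2:Ca3(PO4)2 mole ratio is 3:1, so n(Ca3(PO4)2) = 1.1138 × 1/3 = 0.37127 mol.
Mass of Ca3(PO4)2 = 0.37127 mol × 310.18 g/mol = 115.16 g.
Actual mass collected = 115.16 g × 0.924 = 106.41 g.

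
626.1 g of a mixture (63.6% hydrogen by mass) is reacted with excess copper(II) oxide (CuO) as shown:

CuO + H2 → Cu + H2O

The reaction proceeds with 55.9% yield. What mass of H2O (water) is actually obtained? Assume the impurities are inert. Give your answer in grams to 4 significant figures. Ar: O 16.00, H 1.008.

1989 g

Pure H2 available = 626.1 g × 0.636 = 398.20 g.
M(H2) = 2(1.008) = 2.016 g/mol.
M(H2O) = 2(1.008) + 16.00 = 18.016 g/mol.
n(H2) = 398.20 g / 2.016 g/mol = 197.52 mol.
From the equation the H2:H2O mole ratio is 1:1, so n(H2O) = 197.52 × 1/1 = 197.52 mol.
Mass of H2O = 197.52 mol × 18.016 g/mol = 3558.5 g.
Actual mass collected = 3558.5 g × 0.559 = 1989.2 g.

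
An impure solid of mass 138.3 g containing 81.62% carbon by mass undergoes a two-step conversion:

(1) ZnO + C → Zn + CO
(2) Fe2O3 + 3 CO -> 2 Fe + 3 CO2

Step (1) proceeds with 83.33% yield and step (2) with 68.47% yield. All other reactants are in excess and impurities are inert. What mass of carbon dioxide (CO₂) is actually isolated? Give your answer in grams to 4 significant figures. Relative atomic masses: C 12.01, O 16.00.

236.0 g

Pure C = 138.3 × 0.8162 = 112.88 g.
M(C) = 12.01 g/mol.
M(CO2) = 12.01 + 2(16.00) = 44.01 g/mol.
n(C) = 112.88 / 12.01 = 9.3989 mol.
Step 1 (C:CO = 1:1): theoretical n(CO) = 9.3989 mol; at 83.33% yield, n(CO) = 7.8321 mol.
Step 2 (CO:CO2 = 3:3): theoretical n(CO2) = 7.8321 mol, so theoretical mass = 7.8321 × 44.01 = 344.69 g.
At 68.47% yield, actual mass of CO2 = 344.69 × 0.6847 = 236.01 g.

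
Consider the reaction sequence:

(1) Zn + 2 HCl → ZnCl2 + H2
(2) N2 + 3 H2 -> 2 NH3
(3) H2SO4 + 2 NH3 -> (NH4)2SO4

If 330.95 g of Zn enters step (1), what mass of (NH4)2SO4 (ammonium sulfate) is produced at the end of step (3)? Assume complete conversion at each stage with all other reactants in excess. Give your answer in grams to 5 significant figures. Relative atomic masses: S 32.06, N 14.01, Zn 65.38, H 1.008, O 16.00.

222.97 g

M(Zn) = 65.38 g/mol.
M((NH4)2SO4) = 2(14.01) + 8(1.008) + 32.06 + 4(16.00) = 132.144 g/mol.
n(Zn) = 330.95 / 65.38 = 5.06195 mol.
Reaction (1): Zn→H2 ratio 1:1 ⇒ n(H2) = 5.06195 mol.
Reaction (2): H2→NH3 ratio 3:2 ⇒ n(NH3) = 3.37463 mol.
Reaction (3): NH3→(NH4)2SO4 ratio 2:1 ⇒ n((NH4)2SO4) = 1.68732 mol.
Mass of (NH4)2SO4 = 1.68732 × 132.144 = 222.969 g.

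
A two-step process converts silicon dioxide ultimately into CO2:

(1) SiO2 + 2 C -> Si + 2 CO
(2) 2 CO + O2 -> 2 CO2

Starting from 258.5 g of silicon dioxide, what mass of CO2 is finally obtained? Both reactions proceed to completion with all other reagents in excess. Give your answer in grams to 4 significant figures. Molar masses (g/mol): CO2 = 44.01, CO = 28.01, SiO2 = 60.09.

378.7 g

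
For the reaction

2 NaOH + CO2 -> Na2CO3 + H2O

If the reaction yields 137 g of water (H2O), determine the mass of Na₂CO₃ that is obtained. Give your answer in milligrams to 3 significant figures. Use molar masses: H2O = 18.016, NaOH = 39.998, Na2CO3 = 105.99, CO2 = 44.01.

806000 mg

n(H2O) = 137.0 g / 18.016 g/mol = 7.604 mol.
From the equation the H2O:Na2CO3 mole ratio is 1:1, so n(Na2CO3) = 7.604 × 1/1 = 7.604 mol.
Mass of Na2CO3 = 7.604 mol × 105.99 g/mol = 806.0 g.
Converting to mg: 806.0 g = 806000 mg.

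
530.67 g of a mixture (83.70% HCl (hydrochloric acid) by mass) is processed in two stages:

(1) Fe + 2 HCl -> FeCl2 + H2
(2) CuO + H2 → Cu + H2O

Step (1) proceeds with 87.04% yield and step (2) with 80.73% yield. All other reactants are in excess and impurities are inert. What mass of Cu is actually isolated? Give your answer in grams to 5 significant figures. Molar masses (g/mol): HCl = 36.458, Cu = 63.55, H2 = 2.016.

272.02 g

Pure HCl = 530.67 × 0.8370 = 444.171 g.
n(HCl) = 444.171 / 36.458 = 12.1831 mol.
Step 1 (HCl:H2 = 2:1): theoretical n(H2) = 6.09154 mol; at 87.04% yield, n(H2) = 5.30208 mol.
Step 2 (H2:Cu = 1:1): theoretical n(Cu) = 5.30208 mol, so theoretical mass = 5.30208 × 63.55 = 336.947 g.
At 80.73% yield, actual mass of Cu = 336.947 × 0.8073 = 272.017 g.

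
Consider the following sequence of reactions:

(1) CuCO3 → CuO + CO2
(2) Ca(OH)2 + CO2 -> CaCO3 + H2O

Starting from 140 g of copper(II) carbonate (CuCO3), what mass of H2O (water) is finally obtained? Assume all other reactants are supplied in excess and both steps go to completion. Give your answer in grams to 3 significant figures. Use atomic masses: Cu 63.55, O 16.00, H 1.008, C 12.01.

M(CuCO3) = 63.55 + 12.01 + 3(16.00) = 123.56 g/mol.
M(H2O) = 2(1.008) + 16.00 = 18.016 g/mol.
n(CuCO3) = 140.0 / 123.56 = 1.133 mol.
Step 1 gives a 1:1 ratio of CuCO3 to CO2, so n(CO2) = 1.133 mol.
In step 2 the CO2:H2O ratio is 1:1, so n(H2O) = 1.133 mol.
Mass of H2O = 1.133 × 18.016 = 20.41 g.

20.4 g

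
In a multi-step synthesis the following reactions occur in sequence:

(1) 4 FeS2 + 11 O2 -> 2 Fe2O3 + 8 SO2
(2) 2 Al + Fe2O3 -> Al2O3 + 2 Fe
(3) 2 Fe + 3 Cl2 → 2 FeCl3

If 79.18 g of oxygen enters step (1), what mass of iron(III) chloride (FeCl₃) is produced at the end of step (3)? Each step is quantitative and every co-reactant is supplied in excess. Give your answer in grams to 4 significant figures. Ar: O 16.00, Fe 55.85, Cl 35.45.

M(O2) = 2(16.00) = 32.00 g/mol.
M(FeCl3) = 55.85 + 3(35.45) = 162.20 g/mol.
n(O2) = 79.18 / 32.00 = 2.4744 mol.
Reaction (1): O2→Fe2O3 ratio 11:2 ⇒ n(Fe2O3) = 0.44989 mol.
Reaction (2): Fe2O3→Fe ratio 1:2 ⇒ n(Fe) = 0.89977 mol.
Reaction (3): Fe→FeCl3 ratio 2:2 ⇒ n(FeCl3) = 0.89977 mol.
Mass of FeCl3 = 0.89977 × 162.20 = 145.94 g.

145.9 g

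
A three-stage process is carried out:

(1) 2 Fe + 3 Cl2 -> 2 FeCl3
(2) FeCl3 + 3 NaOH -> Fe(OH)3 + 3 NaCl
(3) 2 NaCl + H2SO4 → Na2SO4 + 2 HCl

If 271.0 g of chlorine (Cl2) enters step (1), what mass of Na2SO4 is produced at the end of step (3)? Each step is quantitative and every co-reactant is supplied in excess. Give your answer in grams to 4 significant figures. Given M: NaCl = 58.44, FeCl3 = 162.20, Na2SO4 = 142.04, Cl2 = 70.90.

n(Cl2) = 271.0 / 70.90 = 3.8223 mol.
Reaction (1): Cl2→FeCl3 ratio 3:2 ⇒ n(FeCl3) = 2.5482 mol.
Reaction (2): FeCl3→NaCl ratio 1:3 ⇒ n(NaCl) = 7.6446 mol.
Reaction (3): NaCl→Na2SO4 ratio 2:1 ⇒ n(Na2SO4) = 3.8223 mol.
Mass of Na2SO4 = 3.8223 × 142.04 = 542.92 g.

542.9 g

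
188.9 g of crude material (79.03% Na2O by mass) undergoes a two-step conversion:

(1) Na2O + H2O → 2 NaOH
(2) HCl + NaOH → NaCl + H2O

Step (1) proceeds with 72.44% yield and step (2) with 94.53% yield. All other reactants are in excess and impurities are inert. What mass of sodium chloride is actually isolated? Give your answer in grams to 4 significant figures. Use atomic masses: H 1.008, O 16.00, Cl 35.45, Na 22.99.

192.8 g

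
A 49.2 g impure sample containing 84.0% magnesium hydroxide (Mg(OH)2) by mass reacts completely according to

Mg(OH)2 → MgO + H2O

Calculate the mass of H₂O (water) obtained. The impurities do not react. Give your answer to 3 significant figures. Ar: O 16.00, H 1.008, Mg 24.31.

12.8 g

Mass of pure Mg(OH)2 = 49.2 g × 0.840 = 41.33 g.
M(Mg(OH)2) = 24.31 + 2(16.00) + 2(1.008) = 58.326 g/mol.
M(H2O) = 2(1.008) + 16.00 = 18.016 g/mol.
n(Mg(OH)2) = 41.33 g / 58.326 g/mol = 0.7086 mol.
From the equation the Mg(OH)2:H2O mole ratio is 1:1, so n(H2O) = 0.7086 × 1/1 = 0.7086 mol.
Mass of H2O = 0.7086 mol × 18.016 g/mol = 12.77 g.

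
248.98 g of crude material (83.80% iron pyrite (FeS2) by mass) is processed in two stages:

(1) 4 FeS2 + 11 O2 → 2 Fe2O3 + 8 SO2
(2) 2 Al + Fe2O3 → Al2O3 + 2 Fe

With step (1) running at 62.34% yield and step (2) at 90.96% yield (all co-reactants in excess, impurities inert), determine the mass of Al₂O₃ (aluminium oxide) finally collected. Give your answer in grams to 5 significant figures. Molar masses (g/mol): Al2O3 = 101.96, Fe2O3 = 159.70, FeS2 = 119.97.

50.275 g

Pure FeS2 = 248.98 × 0.8380 = 208.645 g.
n(FeS2) = 208.645 / 119.97 = 1.73915 mol.
Step 1 (FeS2:Fe2O3 = 4:2): theoretical n(Fe2O3) = 0.869573 mol; at 62.34% yield, n(Fe2O3) = 0.542092 mol.
Step 2 (Fe2O3:Al2O3 = 1:1): theoretical n(Al2O3) = 0.542092 mol, so theoretical mass = 0.542092 × 101.96 = 55.2717 g.
At 90.96% yield, actual mass of Al2O3 = 55.2717 × 0.9096 = 50.2751 g.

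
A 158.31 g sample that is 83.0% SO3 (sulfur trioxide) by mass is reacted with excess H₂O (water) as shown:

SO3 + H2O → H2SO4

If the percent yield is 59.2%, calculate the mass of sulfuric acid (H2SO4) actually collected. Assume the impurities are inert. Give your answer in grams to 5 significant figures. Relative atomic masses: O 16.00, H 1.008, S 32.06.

Pure SO3 available = 158.31 g × 0.830 = 131.397 g.
M(SO3) = 32.06 + 3(16.00) = 80.06 g/mol.
M(H2SO4) = 2(1.008) + 32.06 + 4(16.00) = 98.076 g/mol.
n(SO3) = 131.397 g / 80.06 g/mol = 1.64124 mol.
From the equation the SO3:H2SO4 mole ratio is 1:1, so n(H2SO4) = 1.64124 × 1/1 = 1.64124 mol.
Mass of H2SO4 = 1.64124 mol × 98.076 g/mol = 160.966 g.
Actual mass collected = 160.966 g × 0.592 = 95.2918 g.

95.292 g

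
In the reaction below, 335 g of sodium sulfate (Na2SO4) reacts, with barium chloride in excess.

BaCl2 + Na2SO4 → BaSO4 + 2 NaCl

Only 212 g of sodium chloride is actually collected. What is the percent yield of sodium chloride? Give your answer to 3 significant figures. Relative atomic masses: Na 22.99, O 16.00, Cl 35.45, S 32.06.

76.9 %

M(Na2SO4) = 2(22.99) + 32.06 + 4(16.00) = 142.04 g/mol.
M(NaCl) = 22.99 + 35.45 = 58.44 g/mol.
n(Na2SO4) = 335.0 g / 142.04 g/mol = 2.358 mol.
From the equation the Na2SO4:NaCl mole ratio is 1:2, so n(NaCl) = 2.358 × 2/1 = 4.717 mol.
Mass of NaCl = 4.717 mol × 58.44 g/mol = 275.7 g.
This is the theoretical yield. Percent yield = 212 g / 275.7 g × 100% = 76.91%.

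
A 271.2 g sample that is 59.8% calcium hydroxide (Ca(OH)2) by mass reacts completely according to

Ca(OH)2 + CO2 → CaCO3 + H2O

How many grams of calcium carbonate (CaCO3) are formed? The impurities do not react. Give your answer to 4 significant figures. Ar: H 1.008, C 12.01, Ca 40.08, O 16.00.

219.1 g

Mass of pure Ca(OH)2 = 271.2 g × 0.598 = 162.18 g.
M(Ca(OH)2) = 40.08 + 2(16.00) + 2(1.008) = 74.096 g/mol.
M(CaCO3) = 40.08 + 12.01 + 3(16.00) = 100.09 g/mol.
n(Ca(OH)2) = 162.18 g / 74.096 g/mol = 2.1887 mol.
From the equation the Ca(OH)2:CaCO3 mole ratio is 1:1, so n(CaCO3) = 2.1887 × 1/1 = 2.1887 mol.
Mass of CaCO3 = 2.1887 mol × 100.09 g/mol = 219.07 g.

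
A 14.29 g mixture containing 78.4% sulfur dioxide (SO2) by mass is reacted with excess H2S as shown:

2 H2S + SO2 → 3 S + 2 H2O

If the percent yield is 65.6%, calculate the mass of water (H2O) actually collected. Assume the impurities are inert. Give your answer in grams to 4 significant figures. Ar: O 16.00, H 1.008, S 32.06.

4.134 g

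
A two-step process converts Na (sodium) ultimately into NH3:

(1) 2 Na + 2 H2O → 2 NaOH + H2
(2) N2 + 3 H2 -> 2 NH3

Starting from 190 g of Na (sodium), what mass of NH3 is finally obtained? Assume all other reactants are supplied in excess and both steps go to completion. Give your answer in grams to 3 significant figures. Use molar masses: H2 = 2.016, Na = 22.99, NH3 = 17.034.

46.9 g

n(Na) = 190.0 / 22.99 = 8.264 mol.
Step 1 gives a 2:1 ratio of Na to H2, so n(H2) = 4.132 mol.
In step 2 the H2:NH3 ratio is 3:2, so n(NH3) = 2.755 mol.
Mass of NH3 = 2.755 × 17.034 = 46.93 g.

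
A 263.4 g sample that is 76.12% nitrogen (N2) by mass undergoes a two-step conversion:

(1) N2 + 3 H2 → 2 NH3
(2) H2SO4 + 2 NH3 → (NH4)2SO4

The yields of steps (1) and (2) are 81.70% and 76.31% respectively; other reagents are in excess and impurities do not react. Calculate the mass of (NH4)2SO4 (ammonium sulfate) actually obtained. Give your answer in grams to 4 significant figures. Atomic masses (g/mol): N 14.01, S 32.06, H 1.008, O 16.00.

589.5 g

Pure N2 = 263.4 × 0.7612 = 200.50 g.
M(N2) = 2(14.01) = 28.02 g/mol.
M((NH4)2SO4) = 2(14.01) + 8(1.008) + 32.06 + 4(16.00) = 132.144 g/mol.
n(N2) = 200.50 / 28.02 = 7.1556 mol.
Step 1 (N2:NH3 = 1:2): theoretical n(NH3) = 14.311 mol; at 81.70% yield, n(NH3) = 11.692 mol.
Step 2 (NH3:(NH4)2SO4 = 2:1): theoretical n((NH4)2SO4) = 5.8461 mol, so theoretical mass = 5.8461 × 132.144 = 772.53 g.
At 76.31% yield, actual mass of (NH4)2SO4 = 772.53 × 0.7631 = 589.52 g.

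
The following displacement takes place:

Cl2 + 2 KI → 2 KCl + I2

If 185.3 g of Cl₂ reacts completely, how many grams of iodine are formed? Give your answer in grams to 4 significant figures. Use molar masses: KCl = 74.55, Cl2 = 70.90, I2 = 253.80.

663.3 g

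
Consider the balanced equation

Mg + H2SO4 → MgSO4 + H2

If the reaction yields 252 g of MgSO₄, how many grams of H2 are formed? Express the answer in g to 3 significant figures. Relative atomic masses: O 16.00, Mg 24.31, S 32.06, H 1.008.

4.22 g

M(MgSO4) = 24.31 + 32.06 + 4(16.00) = 120.37 g/mol.
M(H2) = 2(1.008) = 2.016 g/mol.
n(MgSO4) = 252.0 g / 120.37 g/mol = 2.094 mol.
From the equation the MgSO4:H2 mole ratio is 1:1, so n(H2) = 2.094 × 1/1 = 2.094 mol.
Mass of H2 = 2.094 mol × 2.016 g/mol = 4.221 g.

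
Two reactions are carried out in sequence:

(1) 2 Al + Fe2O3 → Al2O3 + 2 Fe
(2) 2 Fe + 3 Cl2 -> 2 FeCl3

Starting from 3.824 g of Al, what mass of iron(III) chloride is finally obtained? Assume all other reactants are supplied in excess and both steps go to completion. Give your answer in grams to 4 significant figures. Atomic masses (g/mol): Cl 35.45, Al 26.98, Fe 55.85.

22.99 g

M(Al) = 26.98 g/mol.
M(FeCl3) = 55.85 + 3(35.45) = 162.20 g/mol.
n(Al) = 3.8240 / 26.98 = 0.14173 mol.
Step 1 gives a 2:2 ratio of Al to Fe, so n(Fe) = 0.14173 mol.
In step 2 the Fe:FeCl3 ratio is 2:2, so n(FeCl3) = 0.14173 mol.
Mass of FeCl3 = 0.14173 × 162.20 = 22.989 g.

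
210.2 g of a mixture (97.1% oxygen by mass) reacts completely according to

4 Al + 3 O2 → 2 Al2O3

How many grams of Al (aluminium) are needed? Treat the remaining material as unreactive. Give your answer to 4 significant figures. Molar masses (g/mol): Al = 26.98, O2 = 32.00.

229.4 g

Mass of pure O2 = 210.2 g × 0.971 = 204.10 g.
n(O2) = 204.10 g / 32.00 g/mol = 6.3783 mol.
From the equation the O2:Al mole ratio is 3:4, so n(Al) = 6.3783 × 4/3 = 8.5043 mol.
Mass of Al = 8.5043 mol × 26.98 g/mol = 229.45 g.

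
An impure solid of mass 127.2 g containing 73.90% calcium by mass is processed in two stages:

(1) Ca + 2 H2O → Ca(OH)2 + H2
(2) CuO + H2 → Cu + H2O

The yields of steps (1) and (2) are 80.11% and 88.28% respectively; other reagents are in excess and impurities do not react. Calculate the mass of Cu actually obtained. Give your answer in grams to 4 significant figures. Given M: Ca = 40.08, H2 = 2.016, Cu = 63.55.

Pure Ca = 127.2 × 0.7390 = 94.001 g.
n(Ca) = 94.001 / 40.08 = 2.3453 mol.
Step 1 (Ca:H2 = 1:1): theoretical n(H2) = 2.3453 mol; at 80.11% yield, n(H2) = 1.8788 mol.
Step 2 (H2:Cu = 1:1): theoretical n(Cu) = 1.8788 mol, so theoretical mass = 1.8788 × 63.55 = 119.40 g.
At 88.28% yield, actual mass of Cu = 119.40 × 0.8828 = 105.41 g.

105.4 g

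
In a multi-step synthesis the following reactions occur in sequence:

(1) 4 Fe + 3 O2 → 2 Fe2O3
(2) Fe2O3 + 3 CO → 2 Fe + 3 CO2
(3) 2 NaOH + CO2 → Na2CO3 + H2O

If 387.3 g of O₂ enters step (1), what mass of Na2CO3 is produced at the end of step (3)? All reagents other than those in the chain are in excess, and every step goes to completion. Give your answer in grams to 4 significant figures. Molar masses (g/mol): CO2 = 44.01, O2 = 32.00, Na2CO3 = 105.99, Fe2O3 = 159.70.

n(O2) = 387.3 / 32.00 = 12.103 mol.
Reaction (1): O2→Fe2O3 ratio 3:2 ⇒ n(Fe2O3) = 8.0687 mol.
Reaction (2): Fe2O3→CO2 ratio 1:3 ⇒ n(CO2) = 24.206 mol.
Reaction (3): CO2→Na2CO3 ratio 1:1 ⇒ n(Na2CO3) = 24.206 mol.
Mass of Na2CO3 = 24.206 × 105.99 = 2565.6 g.

2566 g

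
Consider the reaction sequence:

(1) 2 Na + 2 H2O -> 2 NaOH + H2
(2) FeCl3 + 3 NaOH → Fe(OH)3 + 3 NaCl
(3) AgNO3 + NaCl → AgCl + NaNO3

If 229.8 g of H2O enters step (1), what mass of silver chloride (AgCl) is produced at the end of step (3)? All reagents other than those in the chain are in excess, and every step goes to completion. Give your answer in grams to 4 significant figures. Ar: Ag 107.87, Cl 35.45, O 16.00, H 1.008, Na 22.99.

M(H2O) = 2(1.008) + 16.00 = 18.016 g/mol.
M(AgCl) = 107.87 + 35.45 = 143.32 g/mol.
n(H2O) = 229.8 / 18.016 = 12.755 mol.
Reaction (1): H2O→NaOH ratio 2:2 ⇒ n(NaOH) = 12.755 mol.
Reaction (2): NaOH→NaCl ratio 3:3 ⇒ n(NaCl) = 12.755 mol.
Reaction (3): NaCl→AgCl ratio 1:1 ⇒ n(AgCl) = 12.755 mol.
Mass of AgCl = 12.755 × 143.32 = 1828.1 g.

1828 g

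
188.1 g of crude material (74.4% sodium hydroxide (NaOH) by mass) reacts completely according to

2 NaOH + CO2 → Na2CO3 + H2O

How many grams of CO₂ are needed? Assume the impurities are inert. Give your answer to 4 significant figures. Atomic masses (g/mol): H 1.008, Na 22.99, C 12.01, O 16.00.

Mass of pure NaOH = 188.1 g × 0.744 = 139.95 g.
M(NaOH) = 22.99 + 16.00 + 1.008 = 39.998 g/mol.
M(CO2) = 12.01 + 2(16.00) = 44.01 g/mol.
n(NaOH) = 139.95 g / 39.998 g/mol = 3.4988 mol.
From the equation the NaOH:CO2 mole ratio is 2:1, so n(CO2) = 3.4988 × 1/2 = 1.7494 mol.
Mass of CO2 = 1.7494 mol × 44.01 g/mol = 76.992 g.

76.99 g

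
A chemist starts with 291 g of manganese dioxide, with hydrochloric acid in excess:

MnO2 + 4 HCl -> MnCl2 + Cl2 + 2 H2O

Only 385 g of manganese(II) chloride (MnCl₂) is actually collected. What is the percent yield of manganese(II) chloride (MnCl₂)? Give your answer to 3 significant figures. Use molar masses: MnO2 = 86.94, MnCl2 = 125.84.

91.4 %

n(MnO2) = 291.0 g / 86.94 g/mol = 3.347 mol.
From the equation the MnO2:MnCl2 mole ratio is 1:1, so n(MnCl2) = 3.347 × 1/1 = 3.347 mol.
Mass of MnCl2 = 3.347 mol × 125.84 g/mol = 421.2 g.
This is the theoretical yield. Percent yield = 385 g / 421.2 g × 100% = 91.40%.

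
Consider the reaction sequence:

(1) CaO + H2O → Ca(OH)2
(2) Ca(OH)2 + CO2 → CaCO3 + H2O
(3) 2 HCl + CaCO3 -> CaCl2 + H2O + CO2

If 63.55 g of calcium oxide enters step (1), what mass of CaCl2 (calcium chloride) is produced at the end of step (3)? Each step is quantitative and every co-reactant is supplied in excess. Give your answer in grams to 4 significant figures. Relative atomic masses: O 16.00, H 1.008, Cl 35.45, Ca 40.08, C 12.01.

125.8 g

M(CaO) = 40.08 + 16.00 = 56.08 g/mol.
M(CaCl2) = 40.08 + 2(35.45) = 110.98 g/mol.
n(CaO) = 63.55 / 56.08 = 1.1332 mol.
Reaction (1): CaO→Ca(OH)2 ratio 1:1 ⇒ n(Ca(OH)2) = 1.1332 mol.
Reaction (2): Ca(OH)2→CaCO3 ratio 1:1 ⇒ n(CaCO3) = 1.1332 mol.
Reaction (3): CaCO3→CaCl2 ratio 1:1 ⇒ n(CaCl2) = 1.1332 mol.
Mass of CaCl2 = 1.1332 × 110.98 = 125.76 g.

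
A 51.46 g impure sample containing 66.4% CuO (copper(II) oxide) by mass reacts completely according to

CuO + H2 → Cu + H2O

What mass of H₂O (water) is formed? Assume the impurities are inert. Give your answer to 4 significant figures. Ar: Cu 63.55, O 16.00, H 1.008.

Mass of pure CuO = 51.46 g × 0.664 = 34.169 g.
M(CuO) = 63.55 + 16.00 = 79.55 g/mol.
M(H2O) = 2(1.008) + 16.00 = 18.016 g/mol.
n(CuO) = 34.169 g / 79.55 g/mol = 0.42953 mol.
From the equation the CuO:H2O mole ratio is 1:1, so n(H2O) = 0.42953 × 1/1 = 0.42953 mol.
Mass of H2O = 0.42953 mol × 18.016 g/mol = 7.7385 g.

7.738 g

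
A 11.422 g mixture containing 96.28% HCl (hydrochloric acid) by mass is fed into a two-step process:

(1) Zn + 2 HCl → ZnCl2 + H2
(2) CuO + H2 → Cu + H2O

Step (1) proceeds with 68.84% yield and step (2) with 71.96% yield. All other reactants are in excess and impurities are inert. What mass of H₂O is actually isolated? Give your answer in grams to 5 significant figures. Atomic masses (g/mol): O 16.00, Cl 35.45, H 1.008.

1.3460 g

Pure HCl = 11.422 × 0.9628 = 10.9971 g.
M(HCl) = 1.008 + 35.45 = 36.458 g/mol.
M(H2O) = 2(1.008) + 16.00 = 18.016 g/mol.
n(HCl) = 10.9971 / 36.458 = 0.301638 mol.
Step 1 (HCl:H2 = 2:1): theoretical n(H2) = 0.150819 mol; at 68.84% yield, n(H2) = 0.103824 mol.
Step 2 (H2:H2O = 1:1): theoretical n(H2O) = 0.103824 mol, so theoretical mass = 0.103824 × 18.016 = 1.87049 g.
At 71.96% yield, actual mass of H2O = 1.87049 × 0.7196 = 1.34600 g.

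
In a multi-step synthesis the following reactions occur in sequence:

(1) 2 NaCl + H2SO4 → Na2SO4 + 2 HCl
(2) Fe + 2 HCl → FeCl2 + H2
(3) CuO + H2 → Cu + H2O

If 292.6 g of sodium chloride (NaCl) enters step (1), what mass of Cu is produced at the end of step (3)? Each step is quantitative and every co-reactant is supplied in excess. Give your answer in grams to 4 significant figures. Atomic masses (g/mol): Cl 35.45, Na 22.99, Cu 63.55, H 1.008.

159.1 g

M(NaCl) = 22.99 + 35.45 = 58.44 g/mol.
M(Cu) = 63.55 g/mol.
n(NaCl) = 292.6 / 58.44 = 5.0068 mol.
Reaction (1): NaCl→HCl ratio 2:2 ⇒ n(HCl) = 5.0068 mol.
Reaction (2): HCl→H2 ratio 2:1 ⇒ n(H2) = 2.5034 mol.
Reaction (3): H2→Cu ratio 1:1 ⇒ n(Cu) = 2.5034 mol.
Mass of Cu = 2.5034 × 63.55 = 159.09 g.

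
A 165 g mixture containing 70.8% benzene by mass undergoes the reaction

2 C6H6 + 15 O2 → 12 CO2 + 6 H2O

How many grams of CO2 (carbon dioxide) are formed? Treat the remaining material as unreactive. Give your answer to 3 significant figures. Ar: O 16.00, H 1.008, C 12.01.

395 g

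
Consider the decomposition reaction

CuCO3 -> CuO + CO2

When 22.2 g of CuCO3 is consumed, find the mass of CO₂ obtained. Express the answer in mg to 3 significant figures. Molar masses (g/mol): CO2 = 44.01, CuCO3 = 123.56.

n(CuCO3) = 22.20 g / 123.56 g/mol = 0.1797 mol.
From the equation the CuCO3:CO2 mole ratio is 1:1, so n(CO2) = 0.1797 × 1/1 = 0.1797 mol.
Mass of CO2 = 0.1797 mol × 44.01 g/mol = 7.907 g.
Converting to mg: 7.907 g = 7910 mg.

7910 mg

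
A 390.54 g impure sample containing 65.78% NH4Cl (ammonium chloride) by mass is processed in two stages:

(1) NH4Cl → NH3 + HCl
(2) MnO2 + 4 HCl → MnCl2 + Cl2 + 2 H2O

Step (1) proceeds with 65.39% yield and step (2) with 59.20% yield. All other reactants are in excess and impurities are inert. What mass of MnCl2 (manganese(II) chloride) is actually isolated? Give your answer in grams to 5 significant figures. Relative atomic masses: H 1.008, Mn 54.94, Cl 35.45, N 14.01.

Pure NH4Cl = 390.54 × 0.6578 = 256.897 g.
M(NH4Cl) = 14.01 + 4(1.008) + 35.45 = 53.492 g/mol.
M(MnCl2) = 54.94 + 2(35.45) = 125.84 g/mol.
n(NH4Cl) = 256.897 / 53.492 = 4.80254 mol.
Step 1 (NH4Cl:HCl = 1:1): theoretical n(HCl) = 4.80254 mol; at 65.39% yield, n(HCl) = 3.14038 mol.
Step 2 (HCl:MnCl2 = 4:1): theoretical n(MnCl2) = 0.785094 mol, so theoretical mass = 0.785094 × 125.84 = 98.7963 g.
At 59.20% yield, actual mass of MnCl2 = 98.7963 × 0.5920 = 58.4874 g.

58.487 g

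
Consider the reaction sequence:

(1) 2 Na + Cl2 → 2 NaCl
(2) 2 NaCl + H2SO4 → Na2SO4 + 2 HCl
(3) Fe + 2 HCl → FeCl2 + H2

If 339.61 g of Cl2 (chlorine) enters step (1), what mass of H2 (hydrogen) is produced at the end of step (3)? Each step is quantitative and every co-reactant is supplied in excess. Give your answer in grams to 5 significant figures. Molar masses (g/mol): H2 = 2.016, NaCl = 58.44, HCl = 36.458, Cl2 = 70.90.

n(Cl2) = 339.61 / 70.90 = 4.78999 mol.
Reaction (1): Cl2→NaCl ratio 1:2 ⇒ n(NaCl) = 9.57997 mol.
Reaction (2): NaCl→HCl ratio 2:2 ⇒ n(HCl) = 9.57997 mol.
Reaction (3): HCl→H2 ratio 2:1 ⇒ n(H2) = 4.78999 mol.
Mass of H2 = 4.78999 × 2.016 = 9.65661 g.

9.6566 g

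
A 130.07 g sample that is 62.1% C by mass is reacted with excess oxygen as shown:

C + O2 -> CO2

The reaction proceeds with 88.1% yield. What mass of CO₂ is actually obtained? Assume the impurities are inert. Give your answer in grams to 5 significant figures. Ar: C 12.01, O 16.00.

260.77 g

Pure C available = 130.07 g × 0.621 = 80.7735 g.
M(C) = 12.01 g/mol.
M(CO2) = 12.01 + 2(16.00) = 44.01 g/mol.
n(C) = 80.7735 g / 12.01 g/mol = 6.72552 mol.
From the equation the C:CO2 mole ratio is 1:1, so n(CO2) = 6.72552 × 1/1 = 6.72552 mol.
Mass of CO2 = 6.72552 mol × 44.01 g/mol = 295.990 g.
Actual mass collected = 295.990 g × 0.881 = 260.767 g.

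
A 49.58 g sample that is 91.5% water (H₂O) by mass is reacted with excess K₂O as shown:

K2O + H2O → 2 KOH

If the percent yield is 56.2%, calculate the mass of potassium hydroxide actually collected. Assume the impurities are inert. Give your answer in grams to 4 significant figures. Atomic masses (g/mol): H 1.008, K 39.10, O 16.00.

Pure H2O available = 49.58 g × 0.915 = 45.366 g.
M(H2O) = 2(1.008) + 16.00 = 18.016 g/mol.
M(KOH) = 39.10 + 16.00 + 1.008 = 56.108 g/mol.
n(H2O) = 45.366 g / 18.016 g/mol = 2.5181 mol.
From the equation the H2O:KOH mole ratio is 1:2, so n(KOH) = 2.5181 × 2/1 = 5.0362 mol.
Mass of KOH = 5.0362 mol × 56.108 g/mol = 282.57 g.
Actual mass collected = 282.57 g × 0.562 = 158.80 g.

158.8 g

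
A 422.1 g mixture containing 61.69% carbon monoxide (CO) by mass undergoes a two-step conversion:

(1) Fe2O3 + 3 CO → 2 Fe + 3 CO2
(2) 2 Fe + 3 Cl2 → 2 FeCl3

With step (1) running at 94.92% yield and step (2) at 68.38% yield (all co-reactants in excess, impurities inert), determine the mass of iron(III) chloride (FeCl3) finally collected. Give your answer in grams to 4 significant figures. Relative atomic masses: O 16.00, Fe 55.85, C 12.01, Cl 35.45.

652.5 g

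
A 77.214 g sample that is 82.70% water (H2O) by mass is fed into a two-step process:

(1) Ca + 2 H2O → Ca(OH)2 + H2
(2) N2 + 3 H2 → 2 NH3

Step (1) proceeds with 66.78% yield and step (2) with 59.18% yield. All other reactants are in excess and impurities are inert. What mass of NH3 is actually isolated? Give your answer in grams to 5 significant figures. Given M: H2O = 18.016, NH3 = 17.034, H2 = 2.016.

Pure H2O = 77.214 × 0.8270 = 63.8560 g.
n(H2O) = 63.8560 / 18.016 = 3.54440 mol.
Step 1 (H2O:H2 = 2:1): theoretical n(H2) = 1.77220 mol; at 66.78% yield, n(H2) = 1.18348 mol.
Step 2 (H2:NH3 = 3:2): theoretical n(NH3) = 0.788984 mol, so theoretical mass = 0.788984 × 17.034 = 13.4396 g.
At 59.18% yield, actual mass of NH3 = 13.4396 × 0.5918 = 7.95353 g.

7.9535 g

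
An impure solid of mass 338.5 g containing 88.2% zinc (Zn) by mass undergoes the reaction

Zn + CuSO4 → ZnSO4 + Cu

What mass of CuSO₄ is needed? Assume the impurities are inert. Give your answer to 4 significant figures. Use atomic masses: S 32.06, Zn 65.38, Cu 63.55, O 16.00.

728.9 g

Mass of pure Zn = 338.5 g × 0.882 = 298.56 g.
M(Zn) = 65.38 g/mol.
M(CuSO4) = 63.55 + 32.06 + 4(16.00) = 159.61 g/mol.
n(Zn) = 298.56 g / 65.38 g/mol = 4.5665 mol.
From the equation the Zn:CuSO4 mole ratio is 1:1, so n(CuSO4) = 4.5665 × 1/1 = 4.5665 mol.
Mass of CuSO4 = 4.5665 mol × 159.61 g/mol = 728.86 g.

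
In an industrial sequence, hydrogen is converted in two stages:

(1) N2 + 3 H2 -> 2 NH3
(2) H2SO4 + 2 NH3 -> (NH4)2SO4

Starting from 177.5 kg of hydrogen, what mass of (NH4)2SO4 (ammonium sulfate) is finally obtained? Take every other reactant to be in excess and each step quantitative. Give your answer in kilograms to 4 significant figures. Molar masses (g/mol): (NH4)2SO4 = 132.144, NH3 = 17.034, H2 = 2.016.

177.5 kg = 177500 g.
n(H2) = 177500 / 2.016 = 88046 mol.
Step 1 gives a 3:2 ratio of H2 to NH3, so n(NH3) = 58697 mol.
In step 2 the NH3:(NH4)2SO4 ratio is 2:1, so n((NH4)2SO4) = 29349 mol.
Mass of (NH4)2SO4 = 29349 × 132.144 = 3.8782 × 10^6 g = 3878 kg.

3878 kg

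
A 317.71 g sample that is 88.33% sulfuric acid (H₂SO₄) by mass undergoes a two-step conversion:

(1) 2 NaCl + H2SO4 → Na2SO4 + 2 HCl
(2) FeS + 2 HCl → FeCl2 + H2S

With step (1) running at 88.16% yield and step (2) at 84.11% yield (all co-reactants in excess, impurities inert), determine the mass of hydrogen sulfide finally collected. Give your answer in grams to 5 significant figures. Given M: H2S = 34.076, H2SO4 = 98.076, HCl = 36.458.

Pure H2SO4 = 317.71 × 0.8833 = 280.633 g.
n(H2SO4) = 280.633 / 98.076 = 2.86139 mol.
Step 1 (H2SO4:HCl = 1:2): theoretical n(HCl) = 5.72277 mol; at 88.16% yield, n(HCl) = 5.04519 mol.
Step 2 (HCl:H2S = 2:1): theoretical n(H2S) = 2.52260 mol, so theoretical mass = 2.52260 × 34.076 = 85.9600 g.
At 84.11% yield, actual mass of H2S = 85.9600 × 0.8411 = 72.3010 g.

72.301 g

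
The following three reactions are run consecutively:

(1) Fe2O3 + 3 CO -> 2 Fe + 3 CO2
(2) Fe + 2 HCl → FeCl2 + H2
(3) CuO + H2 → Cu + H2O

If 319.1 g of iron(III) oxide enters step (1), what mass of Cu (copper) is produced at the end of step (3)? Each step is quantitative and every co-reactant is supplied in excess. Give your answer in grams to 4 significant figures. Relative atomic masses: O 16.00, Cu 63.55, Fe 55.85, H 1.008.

254.0 g

M(Fe2O3) = 2(55.85) + 3(16.00) = 159.70 g/mol.
M(Cu) = 63.55 g/mol.
n(Fe2O3) = 319.1 / 159.70 = 1.9981 mol.
Reaction (1): Fe2O3→Fe ratio 1:2 ⇒ n(Fe) = 3.9962 mol.
Reaction (2): Fe→H2 ratio 1:1 ⇒ n(H2) = 3.9962 mol.
Reaction (3): H2→Cu ratio 1:1 ⇒ n(Cu) = 3.9962 mol.
Mass of Cu = 3.9962 × 63.55 = 253.96 g.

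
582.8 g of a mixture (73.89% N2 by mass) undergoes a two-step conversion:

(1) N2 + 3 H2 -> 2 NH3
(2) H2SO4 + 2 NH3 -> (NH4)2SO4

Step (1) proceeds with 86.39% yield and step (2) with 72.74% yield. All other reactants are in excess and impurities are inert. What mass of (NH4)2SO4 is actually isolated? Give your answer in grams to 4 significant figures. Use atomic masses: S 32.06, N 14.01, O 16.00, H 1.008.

1276 g

Pure N2 = 582.8 × 0.7389 = 430.63 g.
M(N2) = 2(14.01) = 28.02 g/mol.
M((NH4)2SO4) = 2(14.01) + 8(1.008) + 32.06 + 4(16.00) = 132.144 g/mol.
n(N2) = 430.63 / 28.02 = 15.369 mol.
Step 1 (N2:NH3 = 1:2): theoretical n(NH3) = 30.737 mol; at 86.39% yield, n(NH3) = 26.554 mol.
Step 2 (NH3:(NH4)2SO4 = 2:1): theoretical n((NH4)2SO4) = 13.277 mol, so theoretical mass = 13.277 × 132.144 = 1754.5 g.
At 72.74% yield, actual mass of (NH4)2SO4 = 1754.5 × 0.7274 = 1276.2 g.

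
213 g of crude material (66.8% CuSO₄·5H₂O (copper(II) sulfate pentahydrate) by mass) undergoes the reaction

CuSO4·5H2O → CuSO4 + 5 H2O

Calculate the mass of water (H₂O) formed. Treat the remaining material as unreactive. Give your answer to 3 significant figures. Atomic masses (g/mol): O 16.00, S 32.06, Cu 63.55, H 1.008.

51.3 g

Mass of pure CuSO4·5H2O = 213 g × 0.668 = 142.3 g.
M(CuSO4·5H2O) = 63.55 + 32.06 + 9(16.00) + 10(1.008) = 249.69 g/mol.
M(H2O) = 2(1.008) + 16.00 = 18.016 g/mol.
n(CuSO4·5H2O) = 142.3 g / 249.69 g/mol = 0.5698 mol.
From the equation the CuSO4·5H2O:H2O mole ratio is 1:5, so n(H2O) = 0.5698 × 5/1 = 2.849 mol.
Mass of H2O = 2.849 mol × 18.016 g/mol = 51.33 g.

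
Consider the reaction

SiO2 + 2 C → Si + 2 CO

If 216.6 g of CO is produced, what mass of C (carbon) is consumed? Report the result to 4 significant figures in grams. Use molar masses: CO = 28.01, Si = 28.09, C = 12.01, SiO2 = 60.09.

92.87 g

n(CO) = 216.60 g / 28.01 g/mol = 7.7330 mol.
From the equation the CO:C mole ratio is 2:2, so n(C) = 7.7330 × 2/2 = 7.7330 mol.
Mass of C = 7.7330 mol × 12.01 g/mol = 92.873 g.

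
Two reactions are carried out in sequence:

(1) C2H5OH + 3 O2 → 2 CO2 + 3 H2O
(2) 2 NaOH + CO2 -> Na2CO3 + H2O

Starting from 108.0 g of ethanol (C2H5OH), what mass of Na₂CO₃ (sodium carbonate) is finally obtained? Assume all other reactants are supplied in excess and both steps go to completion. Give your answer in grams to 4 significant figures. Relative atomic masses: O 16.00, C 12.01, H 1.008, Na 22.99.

M(C2H5OH) = 2(12.01) + 6(1.008) + 16.00 = 46.068 g/mol.
M(Na2CO3) = 2(22.99) + 12.01 + 3(16.00) = 105.99 g/mol.
n(C2H5OH) = 108.00 / 46.068 = 2.3444 mol.
Step 1 gives a 1:2 ratio of C2H5OH to CO2, so n(CO2) = 4.6887 mol.
In step 2 the CO2:Na2CO3 ratio is 1:1, so n(Na2CO3) = 4.6887 mol.
Mass of Na2CO3 = 4.6887 × 105.99 = 496.96 g.

497.0 g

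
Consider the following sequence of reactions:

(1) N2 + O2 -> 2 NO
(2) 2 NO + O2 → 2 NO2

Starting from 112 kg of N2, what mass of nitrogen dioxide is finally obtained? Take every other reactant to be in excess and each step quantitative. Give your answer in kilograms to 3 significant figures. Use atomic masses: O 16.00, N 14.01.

M(N2) = 2(14.01) = 28.02 g/mol.
M(NO2) = 14.01 + 2(16.00) = 46.01 g/mol.
112 kg = 112000 g.
n(N2) = 112000 / 28.02 = 3997 mol.
Step 1 gives a 1:2 ratio of N2 to NO, so n(NO) = 7994 mol.
In step 2 the NO:NO2 ratio is 2:2, so n(NO2) = 7994 mol.
Mass of NO2 = 7994 × 46.01 = 367800 g = 368 kg.

368 kg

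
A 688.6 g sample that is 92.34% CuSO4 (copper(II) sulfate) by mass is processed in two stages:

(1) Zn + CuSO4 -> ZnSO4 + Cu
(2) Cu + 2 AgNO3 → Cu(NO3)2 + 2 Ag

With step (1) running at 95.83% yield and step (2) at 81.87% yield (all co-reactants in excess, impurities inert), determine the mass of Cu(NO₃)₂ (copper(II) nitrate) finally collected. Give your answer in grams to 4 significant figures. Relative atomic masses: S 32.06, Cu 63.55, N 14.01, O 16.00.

Pure CuSO4 = 688.6 × 0.9234 = 635.85 g.
M(CuSO4) = 63.55 + 32.06 + 4(16.00) = 159.61 g/mol.
M(Cu(NO3)2) = 63.55 + 2(14.01) + 6(16.00) = 187.57 g/mol.
n(CuSO4) = 635.85 / 159.61 = 3.9838 mol.
Step 1 (CuSO4:Cu = 1:1): theoretical n(Cu) = 3.9838 mol; at 95.83% yield, n(Cu) = 3.8177 mol.
Step 2 (Cu:Cu(NO3)2 = 1:1): theoretical n(Cu(NO3)2) = 3.8177 mol, so theoretical mass = 3.8177 × 187.57 = 716.08 g.
At 81.87% yield, actual mass of Cu(NO3)2 = 716.08 × 0.8187 = 586.25 g.

586.3 g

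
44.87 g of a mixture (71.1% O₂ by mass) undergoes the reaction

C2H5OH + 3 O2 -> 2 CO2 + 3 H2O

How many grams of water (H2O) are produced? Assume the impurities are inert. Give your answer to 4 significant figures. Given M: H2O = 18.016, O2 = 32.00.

Mass of pure O2 = 44.87 g × 0.711 = 31.903 g.
n(O2) = 31.903 g / 32.00 g/mol = 0.99696 mol.
From the equation the O2:H2O mole ratio is 3:3, so n(H2O) = 0.99696 × 3/3 = 0.99696 mol.
Mass of H2O = 0.99696 mol × 18.016 g/mol = 17.961 g.

17.96 g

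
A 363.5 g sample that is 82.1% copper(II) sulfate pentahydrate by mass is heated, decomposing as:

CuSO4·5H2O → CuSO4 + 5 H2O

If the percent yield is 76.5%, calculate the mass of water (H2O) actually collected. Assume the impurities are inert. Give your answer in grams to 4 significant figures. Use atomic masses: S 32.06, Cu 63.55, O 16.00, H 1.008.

82.36 g

Pure CuSO4·5H2O available = 363.5 g × 0.821 = 298.43 g.
M(CuSO4·5H2O) = 63.55 + 32.06 + 9(16.00) + 10(1.008) = 249.69 g/mol.
M(H2O) = 2(1.008) + 16.00 = 18.016 g/mol.
n(CuSO4·5H2O) = 298.43 g / 249.69 g/mol = 1.1952 mol.
From the equation the CuSO4·5H2O:H2O mole ratio is 1:5, so n(H2O) = 1.1952 × 5/1 = 5.9761 mol.
Mass of H2O = 5.9761 mol × 18.016 g/mol = 107.67 g.
Actual mass collected = 107.67 g × 0.765 = 82.364 g.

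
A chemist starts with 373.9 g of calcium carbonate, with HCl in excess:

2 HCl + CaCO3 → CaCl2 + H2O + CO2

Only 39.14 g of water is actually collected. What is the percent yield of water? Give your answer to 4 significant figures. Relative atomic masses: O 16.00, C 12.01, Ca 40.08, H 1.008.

58.16 %

M(CaCO3) = 40.08 + 12.01 + 3(16.00) = 100.09 g/mol.
M(H2O) = 2(1.008) + 16.00 = 18.016 g/mol.
n(CaCO3) = 373.90 g / 100.09 g/mol = 3.7356 mol.
From the equation the CaCO3:H2O mole ratio is 1:1, so n(H2O) = 3.7356 × 1/1 = 3.7356 mol.
Mass of H2O = 3.7356 mol × 18.016 g/mol = 67.301 g.
This is the theoretical yield. Percent yield = 39.14 g / 67.301 g × 100% = 58.156%.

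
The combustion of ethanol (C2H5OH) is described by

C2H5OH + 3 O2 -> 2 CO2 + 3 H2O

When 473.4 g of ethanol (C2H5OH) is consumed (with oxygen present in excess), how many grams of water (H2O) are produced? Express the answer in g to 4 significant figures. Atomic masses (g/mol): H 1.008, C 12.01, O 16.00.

M(C2H5OH) = 2(12.01) + 6(1.008) + 16.00 = 46.068 g/mol.
M(H2O) = 2(1.008) + 16.00 = 18.016 g/mol.
n(C2H5OH) = 473.40 g / 46.068 g/mol = 10.276 mol.
From the equation the C2H5OH:H2O mole ratio is 1:3, so n(H2O) = 10.276 × 3/1 = 30.828 mol.
Mass of H2O = 30.828 mol × 18.016 g/mol = 555.40 g.

555.4 g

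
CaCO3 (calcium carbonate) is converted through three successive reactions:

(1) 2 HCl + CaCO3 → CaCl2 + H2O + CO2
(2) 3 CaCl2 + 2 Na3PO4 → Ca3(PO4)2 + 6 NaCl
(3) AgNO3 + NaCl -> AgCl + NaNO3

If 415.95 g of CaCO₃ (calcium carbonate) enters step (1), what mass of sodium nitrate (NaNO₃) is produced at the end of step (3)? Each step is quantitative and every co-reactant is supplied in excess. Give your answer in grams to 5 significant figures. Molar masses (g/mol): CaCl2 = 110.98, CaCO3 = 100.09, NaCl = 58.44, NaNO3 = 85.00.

n(CaCO3) = 415.95 / 100.09 = 4.15576 mol.
Reaction (1): CaCO3→CaCl2 ratio 1:1 ⇒ n(CaCl2) = 4.15576 mol.
Reaction (2): CaCl2→NaCl ratio 3:6 ⇒ n(NaCl) = 8.31152 mol.
Reaction (3): NaCl→NaNO3 ratio 1:1 ⇒ n(NaNO3) = 8.31152 mol.
Mass of NaNO3 = 8.31152 × 85.00 = 706.479 g.

706.48 g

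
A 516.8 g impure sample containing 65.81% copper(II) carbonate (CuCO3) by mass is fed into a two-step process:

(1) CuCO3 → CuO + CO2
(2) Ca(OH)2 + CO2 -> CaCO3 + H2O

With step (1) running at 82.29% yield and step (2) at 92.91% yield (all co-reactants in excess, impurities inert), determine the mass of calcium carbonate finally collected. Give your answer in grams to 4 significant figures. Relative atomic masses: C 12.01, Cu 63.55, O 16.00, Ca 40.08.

210.6 g

Pure CuCO3 = 516.8 × 0.6581 = 340.11 g.
M(CuCO3) = 63.55 + 12.01 + 3(16.00) = 123.56 g/mol.
M(CaCO3) = 40.08 + 12.01 + 3(16.00) = 100.09 g/mol.
n(CuCO3) = 340.11 / 123.56 = 2.7526 mol.
Step 1 (CuCO3:CO2 = 1:1): theoretical n(CO2) = 2.7526 mol; at 82.29% yield, n(CO2) = 2.2651 mol.
Step 2 (CO2:CaCO3 = 1:1): theoretical n(CaCO3) = 2.2651 mol, so theoretical mass = 2.2651 × 100.09 = 226.71 g.
At 92.91% yield, actual mass of CaCO3 = 226.71 × 0.9291 = 210.64 g.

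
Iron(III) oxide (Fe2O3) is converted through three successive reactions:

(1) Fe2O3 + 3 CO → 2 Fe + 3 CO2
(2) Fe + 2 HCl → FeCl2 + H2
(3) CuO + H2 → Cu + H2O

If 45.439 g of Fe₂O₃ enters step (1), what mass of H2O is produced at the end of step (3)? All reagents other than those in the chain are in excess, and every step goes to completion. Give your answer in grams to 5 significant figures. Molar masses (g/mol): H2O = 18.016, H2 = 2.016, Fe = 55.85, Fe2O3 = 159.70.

10.252 g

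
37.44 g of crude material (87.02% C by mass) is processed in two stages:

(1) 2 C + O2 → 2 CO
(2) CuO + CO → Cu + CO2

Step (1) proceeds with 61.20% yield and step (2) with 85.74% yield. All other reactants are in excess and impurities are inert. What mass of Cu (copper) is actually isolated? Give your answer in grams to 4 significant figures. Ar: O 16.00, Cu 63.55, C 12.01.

Pure C = 37.44 × 0.8702 = 32.580 g.
M(C) = 12.01 g/mol.
M(Cu) = 63.55 g/mol.
n(C) = 32.580 / 12.01 = 2.7128 mol.
Step 1 (C:CO = 2:2): theoretical n(CO) = 2.7128 mol; at 61.20% yield, n(CO) = 1.6602 mol.
Step 2 (CO:Cu = 1:1): theoretical n(Cu) = 1.6602 mol, so theoretical mass = 1.6602 × 63.55 = 105.51 g.
At 85.74% yield, actual mass of Cu = 105.51 × 0.8574 = 90.461 g.

90.46 g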